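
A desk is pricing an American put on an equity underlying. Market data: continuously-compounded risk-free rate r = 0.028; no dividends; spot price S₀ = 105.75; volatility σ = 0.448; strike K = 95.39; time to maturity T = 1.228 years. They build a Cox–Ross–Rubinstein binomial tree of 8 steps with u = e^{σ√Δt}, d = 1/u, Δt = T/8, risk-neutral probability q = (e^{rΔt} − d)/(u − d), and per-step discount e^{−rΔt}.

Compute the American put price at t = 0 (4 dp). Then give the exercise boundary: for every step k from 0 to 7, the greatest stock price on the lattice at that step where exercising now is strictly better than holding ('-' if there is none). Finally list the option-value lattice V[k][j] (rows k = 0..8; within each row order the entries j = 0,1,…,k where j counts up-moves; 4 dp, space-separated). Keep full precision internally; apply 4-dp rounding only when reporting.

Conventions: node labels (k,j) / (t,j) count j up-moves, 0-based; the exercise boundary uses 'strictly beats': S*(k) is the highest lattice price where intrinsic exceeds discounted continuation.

price = 13.8727
boundary = - - - - 52.4043 43.9682 52.4043 62.4590
tree:
13.8727
19.3236 7.8149
26.1355 11.7715 3.3970
34.1687 17.2602 5.6514 0.8701
42.9857 24.4777 9.2288 1.6439 0.0000
51.4218 33.2933 14.6993 3.1059 0.0000 0.0000
58.4999 42.9857 22.6010 5.8681 0.0000 0.0000 0.0000
64.4385 51.4218 32.9310 11.0869 0.0000 0.0000 0.0000 0.0000
69.4211 58.4999 42.9857 20.9470 0.0000 0.0000 0.0000 0.0000 0.0000

params: Δt=0.15350 u=1.19187 d=0.83902 q=0.46844 e^(-rΔt)=0.99571
t_8 payoffs: 69.4211 58.4999 42.9857 20.9470 0.0000 0.0000 0.0000 0.0000 0.0000
t_7: node(7,0) S=30.9515 payoff=64.4385 vs cont=64.0294 → 64.4385 [stop]  node(7,1) S=43.9682 payoff=51.4218 vs cont=51.0127 → 51.4218 [stop]  node(7,2) S=62.4590 payoff=32.9310 vs cont=32.5219 → 32.9310 [stop]  node(7,3) S=88.7262 payoff=6.6638 vs cont=11.0869 → 11.0869 [wait]  node(7,4) S=126.0401 payoff=0.0000 vs cont=0.0000 → 0.0000 [wait]  node(7,5) S=179.0463 payoff=0.0000 vs cont=0.0000 → 0.0000 [wait]  node(7,6) S=254.3444 payoff=0.0000 vs cont=0.0000 → 0.0000 [wait]  node(7,7) S=361.3090 payoff=0.0000 vs cont=0.0000 → 0.0000 [wait]  ⇒ S*(7)=62.4590
t_6: node(6,0) S=36.8901 payoff=58.4999 vs cont=58.0908 → 58.4999 [stop]  node(6,1) S=52.4043 payoff=42.9857 vs cont=42.5766 → 42.9857 [stop]  node(6,2) S=74.4430 payoff=20.9470 vs cont=22.6010 → 22.6010 [wait]  node(6,3) S=105.7500 payoff=0.0000 vs cont=5.8681 → 5.8681 [wait]  node(6,4) S=150.2232 payoff=0.0000 vs cont=0.0000 → 0.0000 [wait]  node(6,5) S=213.3997 payoff=0.0000 vs cont=0.0000 → 0.0000 [wait]  node(6,6) S=303.1450 payoff=0.0000 vs cont=0.0000 → 0.0000 [wait]  ⇒ S*(6)=52.4043
t_5: node(5,0) S=43.9682 payoff=51.4218 vs cont=51.0127 → 51.4218 [stop]  node(5,1) S=62.4590 payoff=32.9310 vs cont=33.2933 → 33.2933 [wait]  node(5,2) S=88.7262 payoff=6.6638 vs cont=14.6993 → 14.6993 [wait]  node(5,3) S=126.0401 payoff=0.0000 vs cont=3.1059 → 3.1059 [wait]  node(5,4) S=179.0463 payoff=0.0000 vs cont=0.0000 → 0.0000 [wait]  node(5,5) S=254.3444 payoff=0.0000 vs cont=0.0000 → 0.0000 [wait]  ⇒ S*(5)=43.9682
t_4: node(4,0) S=52.4043 payoff=42.9857 vs cont=42.7456 → 42.9857 [stop]  node(4,1) S=74.4430 payoff=20.9470 vs cont=24.4777 → 24.4777 [wait]  node(4,2) S=105.7500 payoff=0.0000 vs cont=9.2288 → 9.2288 [wait]  node(4,3) S=150.2232 payoff=0.0000 vs cont=1.6439 → 1.6439 [wait]  node(4,4) S=213.3997 payoff=0.0000 vs cont=0.0000 → 0.0000 [wait]  ⇒ S*(4)=52.4043
t_3: node(3,0) S=62.4590 payoff=32.9310 vs cont=34.1687 → 34.1687 [wait]  node(3,1) S=88.7262 payoff=6.6638 vs cont=17.2602 → 17.2602 [wait]  node(3,2) S=126.0401 payoff=0.0000 vs cont=5.6514 → 5.6514 [wait]  node(3,3) S=179.0463 payoff=0.0000 vs cont=0.8701 → 0.8701 [wait]  ⇒ S*(3)=-
t_2: node(2,0) S=74.4430 payoff=20.9470 vs cont=26.1355 → 26.1355 [wait]  node(2,1) S=105.7500 payoff=0.0000 vs cont=11.7715 → 11.7715 [wait]  node(2,2) S=150.2232 payoff=0.0000 vs cont=3.3970 → 3.3970 [wait]  ⇒ S*(2)=-
t_1: node(1,0) S=88.7262 payoff=6.6638 vs cont=19.3236 → 19.3236 [wait]  node(1,1) S=126.0401 payoff=0.0000 vs cont=7.8149 → 7.8149 [wait]  ⇒ S*(1)=-
t_0: node(0,0) S=105.7500 payoff=0.0000 vs cont=13.8727 → 13.8727 [wait]  ⇒ S*(0)=-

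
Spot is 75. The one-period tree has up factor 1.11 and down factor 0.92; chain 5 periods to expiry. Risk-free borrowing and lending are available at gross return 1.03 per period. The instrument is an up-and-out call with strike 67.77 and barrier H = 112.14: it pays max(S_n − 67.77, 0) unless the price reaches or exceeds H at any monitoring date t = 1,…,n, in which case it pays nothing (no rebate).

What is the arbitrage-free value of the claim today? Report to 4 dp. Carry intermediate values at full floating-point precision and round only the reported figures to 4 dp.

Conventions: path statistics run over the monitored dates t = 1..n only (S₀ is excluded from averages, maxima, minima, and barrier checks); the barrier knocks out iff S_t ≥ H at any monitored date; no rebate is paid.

With p* = (R−d)/(u−d) = 0.5789, sum probability × payoff across the paths and divide by R^5.
Enumerate all 2^5 = 32 price paths (U = up ×1.11, D = down ×0.92); each path with k up-moves has probability p*^k·(1−p*)^(5−k).
DDDDD: M=69.0000, payoff=0.0000, prob=0.013234
UDDDD: M=83.2500, payoff=0.0000, prob=0.018196
DUDDD: M=76.5900, payoff=0.0000, prob=0.018196
UUDDD: M=92.4075, payoff=4.1866, prob=0.025020
DDUDD: M=70.4628, payoff=0.0000, prob=0.018196
UDUDD: M=85.0149, payoff=4.1866, prob=0.025020
DUUDD: M=85.0149, payoff=4.1866, prob=0.025020
UUUDD: M=102.5723, payoff=19.0472, prob=0.034403
DDDUD: M=69.0000, payoff=0.0000, prob=0.018196
UDDUD: M=83.2500, payoff=4.1866, prob=0.025020
DUDUD: M=78.2137, payoff=4.1866, prob=0.025020
UUDUD: M=94.3665, payoff=19.0472, prob=0.034403
DDUUD: M=78.2137, payoff=4.1866, prob=0.025020
UDUUD: M=94.3665, payoff=19.0472, prob=0.034403
DUUUD: M=94.3665, payoff=19.0472, prob=0.034403
UUUUD: M=113.8553, payoff=0.0000, prob=0.047303
DDDDU: M=69.0000, payoff=0.0000, prob=0.018196
UDDDU: M=83.2500, payoff=4.1866, prob=0.025020
DUDDU: M=76.5900, payoff=4.1866, prob=0.025020
UUDDU: M=92.4075, payoff=19.0472, prob=0.034403
DDUDU: M=71.9566, payoff=4.1866, prob=0.025020
UDUDU: M=86.8172, payoff=19.0472, prob=0.034403
DUUDU: M=86.8172, payoff=19.0472, prob=0.034403
UUUDU: M=104.7469, payoff=36.9769, prob=0.047303
DDDUU: M=71.9566, payoff=4.1866, prob=0.025020
UDDUU: M=86.8172, payoff=19.0472, prob=0.034403
DUDUU: M=86.8172, payoff=19.0472, prob=0.034403
UUDUU: M=104.7469, payoff=36.9769, prob=0.047303
DDUUU: M=86.8172, payoff=19.0472, prob=0.034403
UDUUU: M=104.7469, payoff=36.9769, prob=0.047303
DUUUU: M=104.7469, payoff=36.9769, prob=0.047303
UUUUU: M=126.3794, payoff=0.0000, prob=0.065042
Price = Σ prob·payoff / R^5 = 14.596739 / 1.159274 = 12.5913

price = 12.5913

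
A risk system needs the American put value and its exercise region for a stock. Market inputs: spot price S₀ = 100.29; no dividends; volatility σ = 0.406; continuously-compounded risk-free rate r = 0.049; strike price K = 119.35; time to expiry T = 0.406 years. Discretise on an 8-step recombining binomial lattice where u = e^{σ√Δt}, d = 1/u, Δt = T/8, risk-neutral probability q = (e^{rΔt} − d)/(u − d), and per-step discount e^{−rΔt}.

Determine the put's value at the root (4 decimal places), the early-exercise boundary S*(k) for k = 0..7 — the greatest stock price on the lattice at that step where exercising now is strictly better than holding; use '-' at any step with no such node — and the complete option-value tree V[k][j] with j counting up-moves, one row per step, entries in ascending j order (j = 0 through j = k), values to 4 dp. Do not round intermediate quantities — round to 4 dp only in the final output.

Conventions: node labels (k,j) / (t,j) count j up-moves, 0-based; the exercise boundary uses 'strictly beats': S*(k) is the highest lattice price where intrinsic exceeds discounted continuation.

price = 21.8719
boundary = - - 83.5245 76.2241 83.5245 91.5242 100.2900 91.5242
tree:
21.8719
28.4710 15.1347
35.8255 20.9835 9.1420
43.1259 28.0158 13.7924 4.3626
49.7882 35.8255 20.0537 7.3648 1.2693
55.8683 43.1259 27.8258 12.0901 2.4986 0.0000
61.4169 49.7882 35.8255 19.0600 4.9186 0.0000 0.0000
66.4805 55.8683 43.1259 27.8258 9.6823 0.0000 0.0000 0.0000
71.1015 61.4169 49.7882 35.8255 19.0600 0.0000 0.0000 0.0000 0.0000

Δt=0.05075  u=1.09578  d=0.91260  q=0.49074  discount=0.99752
step 8 (expiry): payoffs max(K−S,0) = 71.1015 61.4169 49.7882 35.8255 19.0600 0.0000 0.0000 0.0000 0.0000
step 7: (k=7,j=0): S=52.8695, K−S=66.4805, hold=66.1841 ⇒ V=66.4805 exercise | (k=7,j=1): S=63.4817, K−S=55.8683, hold=55.5718 ⇒ V=55.8683 exercise | (k=7,j=2): S=76.2241, K−S=43.1259, hold=42.8295 ⇒ V=43.1259 exercise | (k=7,j=3): S=91.5242, K−S=27.8258, hold=27.5294 ⇒ V=27.8258 exercise | (k=7,j=4): S=109.8954, K−S=9.4546, hold=9.6823 ⇒ V=9.6823 continue | (k=7,j=5): S=131.9541, K−S=0.0000, hold=0.0000 ⇒ V=0.0000 continue | (k=7,j=6): S=158.4406, K−S=0.0000, hold=0.0000 ⇒ V=0.0000 continue | (k=7,j=7): S=190.2435, K−S=0.0000, hold=0.0000 ⇒ V=0.0000 continue  boundary S*=91.5242
step 6: (k=6,j=0): S=57.9331, K−S=61.4169, hold=61.1204 ⇒ V=61.4169 exercise | (k=6,j=1): S=69.5618, K−S=49.7882, hold=49.4918 ⇒ V=49.7882 exercise | (k=6,j=2): S=83.5245, K−S=35.8255, hold=35.5290 ⇒ V=35.8255 exercise | (k=6,j=3): S=100.2900, K−S=19.0600, hold=18.8750 ⇒ V=19.0600 exercise | (k=6,j=4): S=120.4207, K−S=0.0000, hold=4.9186 ⇒ V=4.9186 continue | (k=6,j=5): S=144.5921, K−S=0.0000, hold=0.0000 ⇒ V=0.0000 continue | (k=6,j=6): S=173.6154, K−S=0.0000, hold=0.0000 ⇒ V=0.0000 continue  boundary S*=100.2900
step 5: (k=5,j=0): S=63.4817, K−S=55.8683, hold=55.5718 ⇒ V=55.8683 exercise | (k=5,j=1): S=76.2241, K−S=43.1259, hold=42.8295 ⇒ V=43.1259 exercise | (k=5,j=2): S=91.5242, K−S=27.8258, hold=27.5294 ⇒ V=27.8258 exercise | (k=5,j=3): S=109.8954, K−S=9.4546, hold=12.0901 ⇒ V=12.0901 continue | (k=5,j=4): S=131.9541, K−S=0.0000, hold=2.4986 ⇒ V=2.4986 continue | (k=5,j=5): S=158.4406, K−S=0.0000, hold=0.0000 ⇒ V=0.0000 continue  boundary S*=91.5242
step 4: (k=4,j=0): S=69.5618, K−S=49.7882, hold=49.4918 ⇒ V=49.7882 exercise | (k=4,j=1): S=83.5245, K−S=35.8255, hold=35.5290 ⇒ V=35.8255 exercise | (k=4,j=2): S=100.2900, K−S=19.0600, hold=20.0537 ⇒ V=20.0537 continue | (k=4,j=3): S=120.4207, K−S=0.0000, hold=7.3648 ⇒ V=7.3648 continue | (k=4,j=4): S=144.5921, K−S=0.0000, hold=1.2693 ⇒ V=1.2693 continue  boundary S*=83.5245
step 3: (k=3,j=0): S=76.2241, K−S=43.1259, hold=42.8295 ⇒ V=43.1259 exercise | (k=3,j=1): S=91.5242, K−S=27.8258, hold=28.0158 ⇒ V=28.0158 continue | (k=3,j=2): S=109.8954, K−S=9.4546, hold=13.7924 ⇒ V=13.7924 continue | (k=3,j=3): S=131.9541, K−S=0.0000, hold=4.3626 ⇒ V=4.3626 continue  boundary S*=76.2241
step 2: (k=2,j=0): S=83.5245, K−S=35.8255, hold=35.6220 ⇒ V=35.8255 exercise | (k=2,j=1): S=100.2900, K−S=19.0600, hold=20.9835 ⇒ V=20.9835 continue | (k=2,j=2): S=120.4207, K−S=0.0000, hold=9.1420 ⇒ V=9.1420 continue  boundary S*=83.5245
step 1: (k=1,j=0): S=91.5242, K−S=27.8258, hold=28.4710 ⇒ V=28.4710 continue | (k=1,j=1): S=109.8954, K−S=9.4546, hold=15.1347 ⇒ V=15.1347 continue  boundary S*=-
step 0: (k=0,j=0): S=100.2900, K−S=19.0600, hold=21.8719 ⇒ V=21.8719 continue  boundary S*=-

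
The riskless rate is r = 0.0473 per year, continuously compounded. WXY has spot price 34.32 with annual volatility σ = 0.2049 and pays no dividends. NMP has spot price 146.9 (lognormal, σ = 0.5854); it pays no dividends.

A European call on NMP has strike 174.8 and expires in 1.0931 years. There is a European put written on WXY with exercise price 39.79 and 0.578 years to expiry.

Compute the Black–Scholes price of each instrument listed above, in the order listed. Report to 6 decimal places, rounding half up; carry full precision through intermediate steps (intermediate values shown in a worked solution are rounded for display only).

[NMP call K=174.8]
σ√T = 0.5854·√1.0931 = 0.612044
d₁ = (ln(S/K) + (r+σ²/2)T) / (σ√T) = (ln(146.9/174.8) + (0.0473+0.5854²/2)·1.0931) / 0.612044 = (-0.173890 + 0.239003) / 0.612044 = 0.106385
d₂ = d₁ − σ√T = 0.106385 − 0.612044 = -0.505659
e^{−rT} = 0.949610
N(d₁) = 0.542361,  N(d₂) = 0.306548
price = S·N(d₁) − K·e^{−rT}·N(d₂) = 79.672902 − 50.884470 = 28.788432
[WXY put K=39.79]
σ√T = 0.2049·√0.578 = 0.155778
d₁ = (ln(S/K) + (r+σ²/2)T) / (σ√T) = (ln(34.32/39.79) + (0.0473+0.2049²/2)·0.578) / 0.155778 = (-0.147887 + 0.039473) / 0.155778 = -0.695956
d₂ = d₁ − σ√T = -0.695956 − 0.155778 = -0.851734
e^{−rT} = 0.973031
N(−d₁) = 0.756772,  N(−d₂) = 0.802819
price = K·e^{−rT}·N(−d₂) − S·N(−d₁) = 31.082668 − 25.972408 = 5.110259

price(NMP call K=174.8) = 28.788432
price(WXY put K=39.79) = 5.110259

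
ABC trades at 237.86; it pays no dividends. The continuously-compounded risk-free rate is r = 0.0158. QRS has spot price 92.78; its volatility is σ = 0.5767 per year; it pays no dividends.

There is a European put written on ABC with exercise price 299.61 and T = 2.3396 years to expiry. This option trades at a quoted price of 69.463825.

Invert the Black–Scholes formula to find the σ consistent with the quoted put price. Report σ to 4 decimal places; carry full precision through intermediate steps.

At σ = 0.2439 the Black–Scholes value reproduces the quote:
σ√T = 0.2439·√2.3396 = 0.373063
d₁ = (ln(S/K) + (r+σ²/2)T) / (σ√T) = (ln(237.86/299.61) + (0.0158+0.2439²/2)·2.3396) / 0.373063 = (-0.230799 + 0.106554) / 0.373063 = -0.333041
d₂ = d₁ − σ√T = -0.333041 − 0.373063 = -0.706105
e^{−rT} = 0.963709
N(−d₁) = 0.630448,  N(−d₂) = 0.759939
V = K·e^{−rT}·N(−d₂) − S·N(−d₁) = 219.422301 − 149.958476 = 69.463825 (the observed quote) — the price is monotone increasing in volatility, hence this σ is the only solution

sigma = 0.2439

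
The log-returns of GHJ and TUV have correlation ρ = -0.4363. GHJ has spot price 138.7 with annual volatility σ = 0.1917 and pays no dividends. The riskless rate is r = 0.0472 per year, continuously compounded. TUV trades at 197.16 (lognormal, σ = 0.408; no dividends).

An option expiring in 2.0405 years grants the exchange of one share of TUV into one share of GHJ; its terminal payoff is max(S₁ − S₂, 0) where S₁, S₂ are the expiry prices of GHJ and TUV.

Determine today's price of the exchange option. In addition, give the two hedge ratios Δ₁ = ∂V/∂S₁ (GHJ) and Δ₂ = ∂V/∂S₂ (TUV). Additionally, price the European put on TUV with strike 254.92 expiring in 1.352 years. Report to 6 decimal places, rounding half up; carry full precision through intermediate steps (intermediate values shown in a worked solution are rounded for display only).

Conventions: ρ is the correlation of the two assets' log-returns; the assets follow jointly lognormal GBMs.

exchange price = 24.539204
Δ1 = 0.460003
Δ2 = -0.199144
price(TUV put K=254.92) = 65.173664

σ_eff = √(σ₁² + σ₂² − 2ρσ₁σ₂) = √(0.1917² + 0.408² − 2·-0.4363·0.1917·0.408) = 0.521020
d₁ = (ln(S₁/S₂) + (q₂ − q₁ + σ_eff²/2)T) / (σ_eff√T) = (ln(138.7/197.16) + (0.0 − 0.0 + 0.135731)·2.0405) / 0.744257 = -0.100426
d₂ = d₁ − σ_eff√T = -0.100426 − 0.744257 = -0.844683
N(d₁) = 0.460003,  N(d₂) = 0.199144
V = S₁·e^{−q₁T}·N(d₁) − S₂·e^{−q₂T}·N(d₂) = 63.802401 − 39.263197 = 24.539204
Δ₁ = e^{−q₁T}·N(d₁) = 0.460003;  Δ₂ = −e^{−q₂T}·N(d₂) = -0.199144
[vanilla: TUV put K=254.92]
σ√T = 0.408·√1.352 = 0.474404
d₁ = (ln(S/K) + (r+σ²/2)T) / (σ√T) = (ln(197.16/254.92) + (0.0472+0.408²/2)·1.352) / 0.474404 = (-0.256934 + 0.176344) / 0.474404 = -0.169877
d₂ = d₁ − σ√T = -0.169877 − 0.474404 = -0.644281
e^{−rT} = 0.938179
N(−d₁) = 0.567446,  N(−d₂) = 0.740303
price = K·e^{−rT}·N(−d₂) − S·N(−d₁) = 177.051391 − 111.877726 = 65.173664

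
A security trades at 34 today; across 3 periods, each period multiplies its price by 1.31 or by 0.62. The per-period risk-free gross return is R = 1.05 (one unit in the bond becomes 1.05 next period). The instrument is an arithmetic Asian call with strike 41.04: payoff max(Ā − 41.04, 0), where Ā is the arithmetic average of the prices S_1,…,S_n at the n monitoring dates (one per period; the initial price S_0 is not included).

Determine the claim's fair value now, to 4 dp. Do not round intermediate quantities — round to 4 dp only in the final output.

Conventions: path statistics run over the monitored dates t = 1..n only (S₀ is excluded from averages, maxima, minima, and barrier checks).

price = 4.5885

Risk-neutral up-probability p* = (R−d)/(u−d) = (1.05−0.62)/(1.31−0.62) = 0.6232; the claim prices as the p*-weighted sum of path payoffs discounted by R^3.
Enumerate all 2^3 = 8 price paths (U = up ×1.31, D = down ×0.62); each path with k up-moves has probability p*^k·(1−p*)^(3−k).
DDD: Ā=14.0843, payoff=0.0000, prob=0.053502
UDD: Ā=29.7587, payoff=0.0000, prob=0.088485
DUD: Ā=21.9387, payoff=0.0000, prob=0.088485
UUD: Ā=46.3543, payoff=5.3143, prob=0.146340
DDU: Ā=17.0903, payoff=0.0000, prob=0.088485
UDU: Ā=36.1101, payoff=0.0000, prob=0.146340
DUU: Ā=28.2901, payoff=0.0000, prob=0.146340
UUU: Ā=59.7742, payoff=18.7342, prob=0.242024
Price = Σ prob·payoff / R^3 = 5.311803 / 1.157625 = 4.5885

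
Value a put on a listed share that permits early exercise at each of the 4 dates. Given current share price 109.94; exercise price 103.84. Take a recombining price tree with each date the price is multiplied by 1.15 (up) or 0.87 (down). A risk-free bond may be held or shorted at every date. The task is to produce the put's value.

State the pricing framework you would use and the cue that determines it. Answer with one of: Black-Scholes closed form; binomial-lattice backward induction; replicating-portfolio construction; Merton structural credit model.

framework: binomial-lattice backward induction

Key observation: the defining feature is the embedded early-exercise option across 4 discrete dates on the spot-109.94 tree; pricing the strike-103.84 put means working backward with an exercise test at every node.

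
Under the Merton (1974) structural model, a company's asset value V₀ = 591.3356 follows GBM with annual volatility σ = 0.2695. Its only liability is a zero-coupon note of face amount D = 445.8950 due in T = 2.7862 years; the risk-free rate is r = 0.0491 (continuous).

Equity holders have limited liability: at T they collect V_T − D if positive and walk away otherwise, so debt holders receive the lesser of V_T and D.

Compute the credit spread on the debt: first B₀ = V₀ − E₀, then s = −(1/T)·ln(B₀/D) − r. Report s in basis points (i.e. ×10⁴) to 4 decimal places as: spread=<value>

Equity is a call on the firm's assets struck at D = 445.8950:
d₁ = [ln(V₀/D) + (r + σ²/2)T] / (σ√T)
   = [ln(591.3356/445.8950) + (0.0491 + 0.5·0.2695²)·2.7862] / (0.2695·√2.7862)
   = [0.282300 + 0.237984] / 0.449847 = 1.156579
d₂ = d₁ − σ√T = 1.156579 − 0.449847 = 0.706732
N(d₁) = 0.876278,  N(d₂) = 0.760134,  e^(−rT) = 0.872143
E₀ = V₀·N(d₁) − D·e^(−rT)·N(d₂)
   = 591.3356·0.876278 − 445.8950·0.872143·0.760134 = 222.570525
B₀ = V₀ − E₀ = 591.3356 − 222.570525 = 368.765075
spread = −(1/T)·ln(B₀/D) − r = −(1/2.7862)·ln(368.765075/445.8950) − 0.0491 = 0.01906586
in basis points: 0.01906586 × 10⁴ = 190.6586 bp

spread=190.6586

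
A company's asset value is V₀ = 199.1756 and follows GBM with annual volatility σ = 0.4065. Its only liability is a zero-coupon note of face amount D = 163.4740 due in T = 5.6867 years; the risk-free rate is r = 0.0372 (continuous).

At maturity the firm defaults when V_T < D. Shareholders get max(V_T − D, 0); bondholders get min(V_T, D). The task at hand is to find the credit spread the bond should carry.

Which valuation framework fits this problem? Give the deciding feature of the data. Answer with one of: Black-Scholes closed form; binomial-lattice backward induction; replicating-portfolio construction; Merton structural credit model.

Key observation: a levered firm with one bullet debt due at 5.6867 years is the canonical structural-credit setup: equity is a call on the firm's assets struck at the face value.

framework: Merton structural credit model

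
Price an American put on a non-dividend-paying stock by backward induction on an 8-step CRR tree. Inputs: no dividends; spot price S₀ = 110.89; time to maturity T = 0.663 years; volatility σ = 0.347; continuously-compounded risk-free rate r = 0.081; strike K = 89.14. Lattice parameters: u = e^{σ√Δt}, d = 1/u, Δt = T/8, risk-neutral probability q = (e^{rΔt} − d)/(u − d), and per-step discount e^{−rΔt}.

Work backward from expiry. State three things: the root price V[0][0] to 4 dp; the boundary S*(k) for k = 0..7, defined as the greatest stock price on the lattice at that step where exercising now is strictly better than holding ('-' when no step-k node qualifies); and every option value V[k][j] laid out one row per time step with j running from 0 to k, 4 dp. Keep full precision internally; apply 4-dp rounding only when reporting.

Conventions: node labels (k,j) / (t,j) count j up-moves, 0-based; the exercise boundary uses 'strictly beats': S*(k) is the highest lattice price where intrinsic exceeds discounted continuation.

price = 2.4024
boundary = - - - - - 67.2937 74.3632 67.2937
tree:
2.4024
3.9773 0.9133
6.4263 1.6648 0.1996
10.0747 2.9878 0.4090 0.0000
15.2036 5.2547 0.8381 0.0000 0.0000
21.8463 8.9894 1.7174 0.0000 0.0000 0.0000
28.2437 14.7768 3.5191 0.0000 0.0000 0.0000 0.0000
34.0329 21.8463 7.2112 0.0000 0.0000 0.0000 0.0000 0.0000
39.2718 28.2437 14.7768 0.0000 0.0000 0.0000 0.0000 0.0000 0.0000

Δt=0.08288  u=1.10505  d=0.90493  q=0.50870  discount=0.99331
step 8 (expiry): payoffs max(K−S,0) = 39.2718 28.2437 14.7768 0.0000 0.0000 0.0000 0.0000 0.0000 0.0000
step 7: (k=7,j=0): S=55.1071, K−S=34.0329, hold=33.4366 ⇒ V=34.0329 exercise | (k=7,j=1): S=67.2937, K−S=21.8463, hold=21.2499 ⇒ V=21.8463 exercise | (k=7,j=2): S=82.1754, K−S=6.9646, hold=7.2112 ⇒ V=7.2112 continue | (k=7,j=3): S=100.3480, K−S=0.0000, hold=0.0000 ⇒ V=0.0000 continue | (k=7,j=4): S=122.5395, K−S=0.0000, hold=0.0000 ⇒ V=0.0000 continue | (k=7,j=5): S=149.6384, K−S=0.0000, hold=0.0000 ⇒ V=0.0000 continue | (k=7,j=6): S=182.7302, K−S=0.0000, hold=0.0000 ⇒ V=0.0000 continue | (k=7,j=7): S=223.1401, K−S=0.0000, hold=0.0000 ⇒ V=0.0000 continue  boundary S*=67.2937
step 6: (k=6,j=0): S=60.8963, K−S=28.2437, hold=27.6473 ⇒ V=28.2437 exercise | (k=6,j=1): S=74.3632, K−S=14.7768, hold=14.3050 ⇒ V=14.7768 exercise | (k=6,j=2): S=90.8082, K−S=0.0000, hold=3.5191 ⇒ V=3.5191 continue | (k=6,j=3): S=110.8900, K−S=0.0000, hold=0.0000 ⇒ V=0.0000 continue | (k=6,j=4): S=135.4128, K−S=0.0000, hold=0.0000 ⇒ V=0.0000 continue | (k=6,j=5): S=165.3586, K−S=0.0000, hold=0.0000 ⇒ V=0.0000 continue | (k=6,j=6): S=201.9268, K−S=0.0000, hold=0.0000 ⇒ V=0.0000 continue  boundary S*=74.3632
step 5: (k=5,j=0): S=67.2937, K−S=21.8463, hold=21.2499 ⇒ V=21.8463 exercise | (k=5,j=1): S=82.1754, K−S=6.9646, hold=8.9894 ⇒ V=8.9894 continue | (k=5,j=2): S=100.3480, K−S=0.0000, hold=1.7174 ⇒ V=1.7174 continue | (k=5,j=3): S=122.5395, K−S=0.0000, hold=0.0000 ⇒ V=0.0000 continue | (k=5,j=4): S=149.6384, K−S=0.0000, hold=0.0000 ⇒ V=0.0000 continue | (k=5,j=5): S=182.7302, K−S=0.0000, hold=0.0000 ⇒ V=0.0000 continue  boundary S*=67.2937
step 4: (k=4,j=0): S=74.3632, K−S=14.7768, hold=15.2036 ⇒ V=15.2036 continue | (k=4,j=1): S=90.8082, K−S=0.0000, hold=5.2547 ⇒ V=5.2547 continue | (k=4,j=2): S=110.8900, K−S=0.0000, hold=0.8381 ⇒ V=0.8381 continue | (k=4,j=3): S=135.4128, K−S=0.0000, hold=0.0000 ⇒ V=0.0000 continue | (k=4,j=4): S=165.3586, K−S=0.0000, hold=0.0000 ⇒ V=0.0000 continue  boundary S*=-
step 3: (k=3,j=0): S=82.1754, K−S=6.9646, hold=10.0747 ⇒ V=10.0747 continue | (k=3,j=1): S=100.3480, K−S=0.0000, hold=2.9878 ⇒ V=2.9878 continue | (k=3,j=2): S=122.5395, K−S=0.0000, hold=0.4090 ⇒ V=0.4090 continue | (k=3,j=3): S=149.6384, K−S=0.0000, hold=0.0000 ⇒ V=0.0000 continue  boundary S*=-
step 2: (k=2,j=0): S=90.8082, K−S=0.0000, hold=6.4263 ⇒ V=6.4263 continue | (k=2,j=1): S=110.8900, K−S=0.0000, hold=1.6648 ⇒ V=1.6648 continue | (k=2,j=2): S=135.4128, K−S=0.0000, hold=0.1996 ⇒ V=0.1996 continue  boundary S*=-
step 1: (k=1,j=0): S=100.3480, K−S=0.0000, hold=3.9773 ⇒ V=3.9773 continue | (k=1,j=1): S=122.5395, K−S=0.0000, hold=0.9133 ⇒ V=0.9133 continue  boundary S*=-
step 0: (k=0,j=0): S=110.8900, K−S=0.0000, hold=2.4024 ⇒ V=2.4024 continue  boundary S*=-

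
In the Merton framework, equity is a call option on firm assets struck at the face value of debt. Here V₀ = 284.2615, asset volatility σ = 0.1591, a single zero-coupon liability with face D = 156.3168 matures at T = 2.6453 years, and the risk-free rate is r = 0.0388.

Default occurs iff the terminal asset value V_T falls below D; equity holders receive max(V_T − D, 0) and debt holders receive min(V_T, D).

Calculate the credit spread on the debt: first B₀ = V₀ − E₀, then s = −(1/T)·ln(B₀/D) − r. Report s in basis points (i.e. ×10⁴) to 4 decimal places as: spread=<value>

Work the structural quantities from V₀ = 284.2615 against face 156.3168:
d₁ = [ln(V₀/D) + (r + σ²/2)T] / (σ√T)
   = [ln(284.2615/156.3168) + (0.0388 + 0.5·0.1591²)·2.6453] / (0.1591·√2.6453)
   = [0.598010 + 0.136118] / 0.258766 = 2.837029
d₂ = d₁ − σ√T = 2.837029 − 0.258766 = 2.578263
N(d₁) = 0.997723,  N(d₂) = 0.995035,  e^(−rT) = 0.902454
E₀ = V₀·N(d₁) − D·e^(−rT)·N(d₂)
   = 284.2615·0.997723 − 156.3168·0.902454·0.995035 = 143.245986
B₀ = V₀ − E₀ = 284.2615 − 143.245986 = 141.015514
spread = −(1/T)·ln(B₀/D) − r = −(1/2.6453)·ln(141.015514/156.3168) − 0.0388 = 0.00014258
in basis points: 0.00014258 × 10⁴ = 1.4258 bp

spread=1.4258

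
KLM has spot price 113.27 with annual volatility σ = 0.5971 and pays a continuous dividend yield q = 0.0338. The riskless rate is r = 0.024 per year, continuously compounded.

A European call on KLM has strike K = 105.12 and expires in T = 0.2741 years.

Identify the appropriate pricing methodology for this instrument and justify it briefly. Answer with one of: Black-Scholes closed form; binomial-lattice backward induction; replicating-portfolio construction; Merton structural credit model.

Key observation: everything needed for the exact continuous-time valuation of the European call on KLM (strike 105.12) is given, and no feature rules the closed form out.

framework: Black-Scholes closed form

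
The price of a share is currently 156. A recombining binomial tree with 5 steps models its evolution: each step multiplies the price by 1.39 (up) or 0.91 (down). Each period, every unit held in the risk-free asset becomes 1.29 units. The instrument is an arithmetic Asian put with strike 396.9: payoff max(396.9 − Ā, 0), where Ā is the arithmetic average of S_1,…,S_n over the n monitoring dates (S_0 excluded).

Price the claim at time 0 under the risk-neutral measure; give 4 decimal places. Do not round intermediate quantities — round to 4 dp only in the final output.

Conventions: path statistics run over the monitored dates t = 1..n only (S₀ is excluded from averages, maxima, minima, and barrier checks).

No-arbitrage gives p* = (R−d)/(u−d) = 0.7917: enumerate every path, weight its payoff by its p*-probability, and discount by R^5.
Enumerate all 2^5 = 32 price paths (U = up ×1.39, D = down ×0.91); each path with k up-moves has probability p*^k·(1−p*)^(5−k).
DDDDD: Ā=118.6053, payoff=278.2947, prob=0.000392
UDDDD: Ā=181.1664, payoff=215.7336, prob=0.001491
DUDDD: Ā=166.1904, payoff=230.7096, prob=0.001491
UUDDD: Ā=253.8512, payoff=143.0488, prob=0.005667
DDUDD: Ā=152.5622, payoff=244.3378, prob=0.001491
UDUDD: Ā=233.0346, payoff=163.8654, prob=0.005667
DUUDD: Ā=218.0586, payoff=178.8414, prob=0.005667
UUUDD: Ā=333.0785, payoff=63.8215, prob=0.021535
DDDUD: Ā=140.1606, payoff=256.7394, prob=0.001491
UDDUD: Ā=214.0915, payoff=182.8085, prob=0.005667
DUDUD: Ā=199.1155, payoff=197.7845, prob=0.005667
UUDUD: Ā=304.1434, payoff=92.7566, prob=0.021535
DDUUD: Ā=185.4873, payoff=211.4127, prob=0.005667
UDUUD: Ā=283.3267, payoff=113.5733, prob=0.021535
DUUUD: Ā=268.3507, payoff=128.5493, prob=0.021535
UUUUD: Ā=409.8984, payoff=0.0000, prob=0.081833
DDDDU: Ā=128.8751, payoff=268.0249, prob=0.001491
UDDDU: Ā=196.8532, payoff=200.0468, prob=0.005667
DUDDU: Ā=181.8772, payoff=215.0228, prob=0.005667
UUDDU: Ā=277.8124, payoff=119.0876, prob=0.021535
DDUDU: Ā=168.2490, payoff=228.6510, prob=0.005667
UDUDU: Ā=256.9958, payoff=139.9042, prob=0.021535
DUUDU: Ā=242.0198, payoff=154.8802, prob=0.021535
UUUDU: Ā=369.6786, payoff=27.2214, prob=0.081833
DDDUU: Ā=155.8474, payoff=241.0526, prob=0.005667
UDDUU: Ā=238.0526, payoff=158.8474, prob=0.021535
DUDUU: Ā=223.0766, payoff=173.8234, prob=0.021535
UUDUU: Ā=340.7434, payoff=56.1566, prob=0.081833
DDUUU: Ā=209.4485, payoff=187.4515, prob=0.021535
UDUUU: Ā=319.9268, payoff=76.9732, prob=0.081833
DUUUU: Ā=304.9508, payoff=91.9492, prob=0.081833
UUUUU: Ā=465.8040, payoff=0.0000, prob=0.310965
Price = Σ prob·payoff / R^5 = 62.389952 / 3.572305 = 17.4649

price = 17.4649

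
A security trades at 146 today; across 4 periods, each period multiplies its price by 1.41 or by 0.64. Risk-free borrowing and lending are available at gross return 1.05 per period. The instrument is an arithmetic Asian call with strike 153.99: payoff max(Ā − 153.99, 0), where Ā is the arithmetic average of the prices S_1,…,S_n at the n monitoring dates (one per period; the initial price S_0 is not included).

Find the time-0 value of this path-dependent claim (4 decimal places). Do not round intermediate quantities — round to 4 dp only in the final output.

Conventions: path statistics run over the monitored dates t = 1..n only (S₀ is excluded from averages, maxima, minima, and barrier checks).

No-arbitrage gives p* = (R−d)/(u−d) = 0.5325: enumerate every path, weight its payoff by its p*-probability, and discount by R^4.
Enumerate all 2^4 = 16 price paths (U = up ×1.41, D = down ×0.64); each path with k up-moves has probability p*^k·(1−p*)^(4−k).
DDDD: Ā=54.0023, payoff=0.0000, prob=0.047780
UDDD: Ā=118.9739, payoff=0.0000, prob=0.054416
DUDD: Ā=90.8689, payoff=0.0000, prob=0.054416
UUDD: Ā=200.1956, payoff=46.2056, prob=0.061974
DDUD: Ā=72.8817, payoff=0.0000, prob=0.054416
UDUD: Ā=160.5675, payoff=6.5775, prob=0.061974
DUUD: Ā=132.4625, payoff=0.0000, prob=0.061974
UUUD: Ā=291.8315, payoff=137.8415, prob=0.070582
DDDU: Ā=61.3699, payoff=0.0000, prob=0.054416
UDDU: Ā=135.2056, payoff=0.0000, prob=0.061974
DUDU: Ā=107.1006, payoff=0.0000, prob=0.061974
UUDU: Ā=235.9559, payoff=81.9659, prob=0.070582
DDUU: Ā=89.1134, payoff=0.0000, prob=0.061974
UDUU: Ā=196.3279, payoff=42.3379, prob=0.070582
DUUU: Ā=168.2229, payoff=14.2329, prob=0.070582
UUUU: Ā=370.6160, payoff=216.6260, prob=0.080385
Price = Σ prob·payoff / R^4 = 40.191752 / 1.215506 = 33.0659

price = 33.0659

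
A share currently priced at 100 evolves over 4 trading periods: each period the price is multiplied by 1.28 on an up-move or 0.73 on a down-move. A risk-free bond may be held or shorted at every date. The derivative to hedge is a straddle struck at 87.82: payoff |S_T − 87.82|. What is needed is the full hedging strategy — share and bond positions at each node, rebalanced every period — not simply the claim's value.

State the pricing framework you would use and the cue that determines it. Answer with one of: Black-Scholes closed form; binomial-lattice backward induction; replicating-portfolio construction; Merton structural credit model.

Key observation: the deliverable is the dynamic trading strategy on the 4-step tree (spot 100, moves 1.28 and 0.73), so the valuation must go through the node-by-node replicating-portfolio solve.

framework: replicating-portfolio construction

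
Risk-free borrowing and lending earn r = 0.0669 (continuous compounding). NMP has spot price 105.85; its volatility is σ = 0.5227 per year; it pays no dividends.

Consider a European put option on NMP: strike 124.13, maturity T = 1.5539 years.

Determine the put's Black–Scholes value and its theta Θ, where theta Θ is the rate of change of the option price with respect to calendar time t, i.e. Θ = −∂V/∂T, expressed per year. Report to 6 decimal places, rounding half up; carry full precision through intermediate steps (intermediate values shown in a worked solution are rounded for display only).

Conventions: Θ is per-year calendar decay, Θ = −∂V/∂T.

σ√T = 0.5227·√1.5539 = 0.651574
d₁ = (ln(S/K) + (r+σ²/2)T) / (σ√T) = (ln(105.85/124.13) + (0.0669+0.5227²/2)·1.5539) / 0.651574 = (-0.159306 + 0.316231) / 0.651574 = 0.240838
d₂ = d₁ − σ√T = 0.240838 − 0.651574 = -0.410736
e^{−rT} = 0.901265
N(−d₁) = 0.404840,  N(−d₂) = 0.659367
Put price V = K·e^{−rT}·N(−d₂) − S·N(−d₁) = 73.766038 − 42.852335 = 30.913703
φ(d₁) = (1/√(2π))·e^{−d₁²/2} = 0.387538
Θ = −S·φ(d₁)·σ/(2√T) + r·K·e^{−rT}·N(−d₂) = −8.600361 + 4.934948 = -3.665413

price = 30.913703
Θ = -3.665413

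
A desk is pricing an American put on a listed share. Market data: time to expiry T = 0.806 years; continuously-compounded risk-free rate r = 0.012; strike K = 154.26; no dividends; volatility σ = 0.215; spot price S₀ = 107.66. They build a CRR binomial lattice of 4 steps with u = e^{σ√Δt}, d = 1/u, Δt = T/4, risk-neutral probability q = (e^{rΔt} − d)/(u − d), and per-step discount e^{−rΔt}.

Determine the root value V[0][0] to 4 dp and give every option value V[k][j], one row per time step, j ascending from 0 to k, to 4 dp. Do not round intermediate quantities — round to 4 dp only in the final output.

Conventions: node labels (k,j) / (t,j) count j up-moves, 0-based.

Δt=0.20150  u=1.10132  d=0.90800  q=0.48841  discount=0.99758
step 4 (expiry): payoffs max(K−S,0) = 81.0791 65.4982 46.6000 23.6782 0.0000
k=3: (k=3,j=0): S=80.5957, K−S=73.6643, hold=73.2917 ⇒ V=73.6643 exercise | (k=3,j=1): S=97.7553, K−S=56.5047, hold=56.1322 ⇒ V=56.5047 exercise | (k=3,j=2): S=118.5683, K−S=35.6917, hold=35.3192 ⇒ V=35.6917 exercise | (k=3,j=3): S=143.8125, K−S=10.4475, hold=12.0842 ⇒ V=12.0842 continue
k=2: (k=2,j=0): S=88.7618, K−S=65.4982, hold=65.1256 ⇒ V=65.4982 exercise | (k=2,j=1): S=107.6600, K−S=46.6000, hold=46.2274 ⇒ V=46.6000 exercise | (k=2,j=2): S=130.5818, K−S=23.6782, hold=24.1031 ⇒ V=24.1031 continue
k=1: (k=1,j=0): S=97.7553, K−S=56.5047, hold=56.1322 ⇒ V=56.5047 exercise | (k=1,j=1): S=118.5683, K−S=35.6917, hold=35.5262 ⇒ V=35.6917 exercise
k=0: (k=0,j=0): S=107.6600, K−S=46.6000, hold=46.2274 ⇒ V=46.6000 exercise

price = 46.6000
tree:
46.6000
56.5047 35.6917
65.4982 46.6000 24.1031
73.6643 56.5047 35.6917 12.0842
81.0791 65.4982 46.6000 23.6782 0.0000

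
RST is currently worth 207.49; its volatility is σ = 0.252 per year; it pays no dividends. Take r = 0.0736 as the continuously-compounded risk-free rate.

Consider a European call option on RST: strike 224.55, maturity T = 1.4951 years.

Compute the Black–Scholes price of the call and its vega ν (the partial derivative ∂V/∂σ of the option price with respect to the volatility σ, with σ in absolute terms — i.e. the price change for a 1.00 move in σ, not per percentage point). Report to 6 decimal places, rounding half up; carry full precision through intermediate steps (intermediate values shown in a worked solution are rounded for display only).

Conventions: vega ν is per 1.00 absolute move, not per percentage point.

price = 28.312315
ν = 97.982834

σ√T = 0.252·√1.4951 = 0.308131
d₁ = (ln(S/K) + (r+σ²/2)T) / (σ√T) = (ln(207.49/224.55) + (0.0736+0.252²/2)·1.4951) / 0.308131 = (-0.079015 + 0.157512) / 0.308131 = 0.254750
d₂ = d₁ − σ√T = 0.254750 − 0.308131 = -0.053381
e^{−rT} = 0.895799
N(d₁) = 0.600542,  N(d₂) = 0.478714
Call price V = S·N(d₁) − K·e^{−rT}·N(d₂) = 124.606465 − 96.294151 = 28.312315
φ(d₁) = (1/√(2π))·e^{−d₁²/2} = 0.386205
ν = S·φ(d₁)·√T = 97.982834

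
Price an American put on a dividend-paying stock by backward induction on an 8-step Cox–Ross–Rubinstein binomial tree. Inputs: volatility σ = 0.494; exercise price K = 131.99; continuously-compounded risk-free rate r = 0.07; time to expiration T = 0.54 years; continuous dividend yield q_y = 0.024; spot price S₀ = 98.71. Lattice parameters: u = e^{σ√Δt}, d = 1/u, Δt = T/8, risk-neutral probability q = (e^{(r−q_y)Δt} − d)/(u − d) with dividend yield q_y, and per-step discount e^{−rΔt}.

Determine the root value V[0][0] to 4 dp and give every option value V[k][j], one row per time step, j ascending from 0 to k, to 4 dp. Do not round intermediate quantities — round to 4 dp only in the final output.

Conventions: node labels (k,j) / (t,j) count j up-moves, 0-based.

params: Δt=0.06750 u=1.13695 d=0.87955 q=0.48004 e^(-rΔt)=0.99529
t_8 payoffs: 96.6355 86.2892 72.9151 55.6271 33.2800 4.3931 0.0000 0.0000 0.0000
k=7: node(7,0) S=40.1962 payoff=91.7938 vs cont=91.2367 → 91.7938 [stop]  node(7,1) S=51.9593 payoff=80.0307 vs cont=79.4926 → 80.0307 [stop]  node(7,2) S=67.1649 payoff=64.8251 vs cont=64.3116 → 64.8251 [stop]  node(7,3) S=86.8204 payoff=45.1696 vs cont=44.6880 → 45.1696 [stop]  node(7,4) S=112.2279 payoff=19.7621 vs cont=19.3216 → 19.7621 [stop]  node(7,5) S=145.0707 payoff=0.0000 vs cont=2.2735 → 2.2735 [wait]  node(7,6) S=187.5248 payoff=0.0000 vs cont=0.0000 → 0.0000 [wait]  node(7,7) S=242.4029 payoff=0.0000 vs cont=0.0000 → 0.0000 [wait]
k=6: node(6,0) S=45.7008 payoff=86.2892 vs cont=85.7410 → 86.2892 [stop]  node(6,1) S=59.0749 payoff=72.9151 vs cont=72.3885 → 72.9151 [stop]  node(6,2) S=76.3629 payoff=55.6271 vs cont=55.1286 → 55.6271 [stop]  node(6,3) S=98.7100 payoff=33.2800 vs cont=32.8176 → 33.2800 [stop]  node(6,4) S=127.5969 payoff=4.3931 vs cont=11.3133 → 11.3133 [wait]  node(6,5) S=164.9374 payoff=0.0000 vs cont=1.1765 → 1.1765 [wait]  node(6,6) S=213.2054 payoff=0.0000 vs cont=0.0000 → 0.0000 [wait]
k=5: node(5,0) S=51.9593 payoff=80.0307 vs cont=79.4926 → 80.0307 [stop]  node(5,1) S=67.1649 payoff=64.8251 vs cont=64.3116 → 64.8251 [stop]  node(5,2) S=86.8204 payoff=45.1696 vs cont=44.6880 → 45.1696 [stop]  node(5,3) S=112.2279 payoff=19.7621 vs cont=22.6279 → 22.6279 [wait]  node(5,4) S=145.0707 payoff=0.0000 vs cont=6.4169 → 6.4169 [wait]  node(5,5) S=187.5248 payoff=0.0000 vs cont=0.6089 → 0.6089 [wait]
k=4: node(4,0) S=59.0749 payoff=72.9151 vs cont=72.3885 → 72.9151 [stop]  node(4,1) S=76.3629 payoff=55.6271 vs cont=55.1286 → 55.6271 [stop]  node(4,2) S=98.7100 payoff=33.2800 vs cont=34.1868 → 34.1868 [wait]  node(4,3) S=127.5969 payoff=4.3931 vs cont=14.7760 → 14.7760 [wait]  node(4,4) S=164.9374 payoff=0.0000 vs cont=3.6117 → 3.6117 [wait]
k=3: node(3,0) S=67.1649 payoff=64.8251 vs cont=64.3116 → 64.8251 [stop]  node(3,1) S=86.8204 payoff=45.1696 vs cont=45.1212 → 45.1696 [stop]  node(3,2) S=112.2279 payoff=19.7621 vs cont=24.7516 → 24.7516 [wait]  node(3,3) S=145.0707 payoff=0.0000 vs cont=9.3723 → 9.3723 [wait]
k=2: node(2,0) S=76.3629 payoff=55.6271 vs cont=55.1286 → 55.6271 [stop]  node(2,1) S=98.7100 payoff=33.2800 vs cont=35.2015 → 35.2015 [wait]  node(2,2) S=127.5969 payoff=4.3931 vs cont=17.2871 → 17.2871 [wait]
k=1: node(1,0) S=86.8204 payoff=45.1696 vs cont=45.6060 → 45.6060 [wait]  node(1,1) S=112.2279 payoff=19.7621 vs cont=26.4764 → 26.4764 [wait]
k=0: node(0,0) S=98.7100 payoff=33.2800 vs cont=36.2514 → 36.2514 [wait]

price = 36.2514
tree:
36.2514
45.6060 26.4764
55.6271 35.2015 17.2871
64.8251 45.1696 24.7516 9.3723
72.9151 55.6271 34.1868 14.7760 3.6117
80.0307 64.8251 45.1696 22.6279 6.4169 0.6089
86.2892 72.9151 55.6271 33.2800 11.3133 1.1765 0.0000
91.7938 80.0307 64.8251 45.1696 19.7621 2.2735 0.0000 0.0000
96.6355 86.2892 72.9151 55.6271 33.2800 4.3931 0.0000 0.0000 0.0000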